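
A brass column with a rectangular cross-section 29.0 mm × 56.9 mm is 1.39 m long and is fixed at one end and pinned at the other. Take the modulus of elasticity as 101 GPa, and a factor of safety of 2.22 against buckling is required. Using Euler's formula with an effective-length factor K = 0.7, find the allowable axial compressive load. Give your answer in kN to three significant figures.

P_allow = 54.8 kN

Buckling occurs about the weak axis: I_min = h·b³/12 = 56.9×29.0³/12 = 115600 mm⁴ (b = 29.0 mm is the smaller dimension).
Effective length L_e = KL = 0.7×1.39 m = 973.0 mm.
Euler critical load P_cr = π²EI/L_e² = π²×101000×115600/973.0² = 121800 N.
P_allow = P_cr/n = 121800/2.22 = 54850 N.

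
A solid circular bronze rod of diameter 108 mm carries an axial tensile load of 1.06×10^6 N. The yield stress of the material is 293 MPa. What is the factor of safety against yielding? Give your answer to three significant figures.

n = 2.53

A = πd²/4 = 9161 mm².
σ = F/A = 1060000/9161 = 115.7 MPa.
n = 293/115.7 = 2.532.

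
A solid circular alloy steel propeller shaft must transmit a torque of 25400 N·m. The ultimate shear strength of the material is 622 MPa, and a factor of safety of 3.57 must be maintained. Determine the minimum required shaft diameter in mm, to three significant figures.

Allowable shear stress τ_allow = 622/3.57 = 174.2 MPa.
For a solid shaft τ = 16T/(πd³), so d³ = 16T/(π τ_allow) = 16×2.5400×10^7/(π×174.2) = 742500 mm³.
d = (742500)^(1/3) = 90.55 mm.

d = 90.6 mm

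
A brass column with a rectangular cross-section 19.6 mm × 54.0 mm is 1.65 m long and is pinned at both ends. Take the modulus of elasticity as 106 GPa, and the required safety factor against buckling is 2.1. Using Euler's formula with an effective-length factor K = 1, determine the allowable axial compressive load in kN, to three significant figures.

P_allow = 6.20 kN

Buckling occurs about the weak axis: I_min = h·b³/12 = 54.0×19.6³/12 = 33880 mm⁴ (b = 19.6 mm is the smaller dimension).
Effective length L_e = KL = 1×1.65 m = 1650 mm.
Euler critical load P_cr = π²EI/L_e² = π²×106000×33880/1650² = 13020 N.
P_allow = P_cr/n = 13020/2.1 = 6200 N.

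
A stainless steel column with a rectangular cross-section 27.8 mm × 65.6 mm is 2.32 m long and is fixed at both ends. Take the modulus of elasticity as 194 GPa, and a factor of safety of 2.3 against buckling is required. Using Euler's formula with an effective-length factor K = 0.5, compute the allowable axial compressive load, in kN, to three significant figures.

P_allow = 72.7 kN

Buckling occurs about the weak axis: I_min = h·b³/12 = 65.6×27.8³/12 = 117500 mm⁴ (b = 27.8 mm is the smaller dimension).
Effective length L_e = KL = 0.5×2.32 m = 1160 mm.
Euler critical load P_cr = π²EI/L_e² = π²×194000×117500/1160² = 167100 N.
P_allow = P_cr/n = 167100/2.3 = 72660 N.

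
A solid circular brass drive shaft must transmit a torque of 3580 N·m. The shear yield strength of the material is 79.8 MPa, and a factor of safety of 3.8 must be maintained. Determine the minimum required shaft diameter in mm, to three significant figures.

d = 95.4 mm

Allowable shear stress τ_allow = 79.8/3.8 = 21.00 MPa.
For a solid shaft τ = 16T/(πd³), so d³ = 16T/(π τ_allow) = 16×3580000/(π×21.00) = 868200 mm³.
d = (868200)^(1/3) = 95.40 mm.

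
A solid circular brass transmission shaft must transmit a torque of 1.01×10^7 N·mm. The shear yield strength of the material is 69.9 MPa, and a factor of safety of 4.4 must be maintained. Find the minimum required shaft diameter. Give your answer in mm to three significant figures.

Allowable shear stress τ_allow = 69.9/4.4 = 15.89 MPa.
For a solid shaft τ = 16T/(πd³), so d³ = 16T/(π τ_allow) = 16×1.0100×10^7/(π×15.89) = 3.238×10^6 mm³.
d = (3.238×10^6)^(1/3) = 147.9 mm.

d = 148 mm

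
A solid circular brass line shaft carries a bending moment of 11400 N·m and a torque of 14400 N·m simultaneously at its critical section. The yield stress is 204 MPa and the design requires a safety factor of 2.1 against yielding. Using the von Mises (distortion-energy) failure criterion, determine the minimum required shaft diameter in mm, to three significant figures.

d = 121 mm

σ_allow = σ_y/n = 204/2.1 = 97.14 MPa.
For a solid shaft σ_b = 32M/(πd³) and τ = 16T/(πd³), so the von Mises stress is σ' = (16/πd³)·√(4M²+3T²).
√(4M²+3T²) = √(4×(1.140×10^7)² + 3×(1.440×10^7)²) = 3.379×10^7 N·mm.
d³ = 16×3.379×10^7/(π×97.14) = 1.772×10^6 mm³.
d = 121.0 mm.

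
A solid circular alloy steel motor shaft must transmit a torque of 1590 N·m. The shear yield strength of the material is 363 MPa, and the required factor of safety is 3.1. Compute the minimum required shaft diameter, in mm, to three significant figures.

Allowable shear stress τ_allow = 363/3.1 = 117.1 MPa.
For a solid shaft τ = 16T/(πd³), so d³ = 16T/(π τ_allow) = 16×1590000/(π×117.1) = 69150 mm³.
d = (69150)^(1/3) = 41.05 mm.

d = 41.0 mm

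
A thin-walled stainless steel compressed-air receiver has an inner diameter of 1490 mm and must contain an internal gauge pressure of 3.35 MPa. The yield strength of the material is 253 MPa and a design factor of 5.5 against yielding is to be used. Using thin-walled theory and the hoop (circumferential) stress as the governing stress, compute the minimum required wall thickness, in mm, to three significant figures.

t = 54.3 mm

σ_allow = 253/5.5 = 46.00 MPa.
Hoop stress σ_h = pD/(2t), so t = pD/(2σ_allow) = 3.35×1490/(2×46.00) = 54.26 mm.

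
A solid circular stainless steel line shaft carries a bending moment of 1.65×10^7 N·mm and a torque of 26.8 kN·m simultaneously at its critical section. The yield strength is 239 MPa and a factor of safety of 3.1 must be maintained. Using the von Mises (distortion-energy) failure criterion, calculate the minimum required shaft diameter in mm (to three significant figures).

d = 156 mm

σ_allow = σ_y/n = 239/3.1 = 77.10 MPa.
For a solid shaft σ_b = 32M/(πd³) and τ = 16T/(πd³), so the von Mises stress is σ' = (16/πd³)·√(4M²+3T²).
√(4M²+3T²) = √(4×(1.650×10^7)² + 3×(2.680×10^7)²) = 5.695×10^7 N·mm.
d³ = 16×5.695×10^7/(π×77.10) = 3.762×10^6 mm³.
d = 155.5 mm.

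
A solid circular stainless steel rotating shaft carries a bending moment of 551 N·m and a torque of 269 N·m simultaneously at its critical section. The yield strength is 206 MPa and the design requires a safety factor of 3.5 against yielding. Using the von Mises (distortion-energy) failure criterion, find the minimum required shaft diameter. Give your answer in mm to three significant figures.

σ_allow = σ_y/n = 206/3.5 = 58.86 MPa.
For a solid shaft σ_b = 32M/(πd³) and τ = 16T/(πd³), so the von Mises stress is σ' = (16/πd³)·√(4M²+3T²).
√(4M²+3T²) = √(4×(551000)² + 3×(269000)²) = 1.196×10^6 N·mm.
d³ = 16×1.196×10^6/(π×58.86) = 103500 mm³.
d = 46.96 mm.

d = 47.0 mm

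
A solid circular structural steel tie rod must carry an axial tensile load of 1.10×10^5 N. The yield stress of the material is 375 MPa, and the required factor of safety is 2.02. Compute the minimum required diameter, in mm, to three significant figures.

Allowable stress σ_allow = 375/2.02 = 185.6 MPa.
Required area A = F/σ_allow = 110000/185.6 = 592.5 mm².
A = πd²/4 → d = √(4A/π) = 27.47 mm.

d = 27.5 mm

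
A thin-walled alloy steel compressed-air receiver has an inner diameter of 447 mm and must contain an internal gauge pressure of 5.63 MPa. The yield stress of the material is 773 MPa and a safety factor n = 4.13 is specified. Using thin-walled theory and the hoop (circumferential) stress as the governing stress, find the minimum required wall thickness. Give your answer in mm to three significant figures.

σ_allow = 773/4.13 = 187.2 MPa.
Hoop stress σ_h = pD/(2t), so t = pD/(2σ_allow) = 5.63×447/(2×187.2) = 6.723 mm.

t = 6.72 mm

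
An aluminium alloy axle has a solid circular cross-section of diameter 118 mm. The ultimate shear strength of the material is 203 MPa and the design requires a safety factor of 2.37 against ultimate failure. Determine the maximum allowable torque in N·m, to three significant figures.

T_allow = 27600 N·m

τ_allow = 203/2.37 = 85.65 MPa.
For a solid shaft T_allow = τ_allow·πd³/16; πd³/16 = π×118³/16 = 322600 mm³.
T_allow = 85.65×322600 = 2.763×10^7 N·mm = 27630 N·m.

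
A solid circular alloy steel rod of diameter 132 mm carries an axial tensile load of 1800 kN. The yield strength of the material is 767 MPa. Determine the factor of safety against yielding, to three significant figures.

n = 5.83

A = πd²/4 = 13680 mm².
σ = F/A = 1800000/13680 = 131.5 MPa.
n = 767/131.5 = 5.831.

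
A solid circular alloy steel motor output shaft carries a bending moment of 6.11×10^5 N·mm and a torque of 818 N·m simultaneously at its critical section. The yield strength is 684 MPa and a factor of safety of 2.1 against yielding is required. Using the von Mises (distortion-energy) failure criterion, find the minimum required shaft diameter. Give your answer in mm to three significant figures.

d = 30.8 mm

σ_allow = σ_y/n = 684/2.1 = 325.7 MPa.
For a solid shaft σ_b = 32M/(πd³) and τ = 16T/(πd³), so the von Mises stress is σ' = (16/πd³)·√(4M²+3T²).
√(4M²+3T²) = √(4×(611000)² + 3×(818000)²) = 1.871×10^6 N·mm.
d³ = 16×1.871×10^6/(π×325.7) = 29260 mm³.
d = 30.81 mm.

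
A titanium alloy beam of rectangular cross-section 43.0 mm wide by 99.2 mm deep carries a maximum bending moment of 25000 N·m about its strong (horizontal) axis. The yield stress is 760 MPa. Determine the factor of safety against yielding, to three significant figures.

n = 2.14

Section modulus S = bh²/6 = 43.0×99.2²/6 = 70520 mm³.
σ = M/S = 2.5000×10^7/70520 = 354.5 MPa.
n = 760/354.5 = 2.144.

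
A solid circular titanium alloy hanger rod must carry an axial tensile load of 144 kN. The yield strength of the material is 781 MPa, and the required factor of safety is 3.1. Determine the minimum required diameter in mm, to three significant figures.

Allowable stress σ_allow = 781/3.1 = 251.9 MPa.
Required area A = F/σ_allow = 144000/251.9 = 571.6 mm².
A = πd²/4 → d = √(4A/π) = 26.98 mm.

d = 27.0 mm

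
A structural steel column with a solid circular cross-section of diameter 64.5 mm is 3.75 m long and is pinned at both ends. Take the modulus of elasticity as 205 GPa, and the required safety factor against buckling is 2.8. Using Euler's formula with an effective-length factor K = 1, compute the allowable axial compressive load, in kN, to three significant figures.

P_allow = 43.7 kN

I = πd⁴/64 = π×64.5⁴/64 = 849600 mm⁴.
Effective length L_e = KL = 1×3.75 m = 3750 mm.
Euler critical load P_cr = π²EI/L_e² = π²×205000×849600/3750² = 122200 N.
P_allow = P_cr/n = 122200/2.8 = 43660 N.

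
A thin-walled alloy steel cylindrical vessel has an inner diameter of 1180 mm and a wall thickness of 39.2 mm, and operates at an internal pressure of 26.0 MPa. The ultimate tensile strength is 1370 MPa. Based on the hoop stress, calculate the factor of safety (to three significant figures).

σ_h = pD/(2t) = 26.0×1180/(2×39.2) = 391.3 MPa.
n = 1370/391.3 = 3.501.

n = 3.50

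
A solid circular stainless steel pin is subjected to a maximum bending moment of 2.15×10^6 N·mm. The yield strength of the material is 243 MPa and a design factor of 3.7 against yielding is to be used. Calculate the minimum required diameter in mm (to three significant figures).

σ_allow = 243/3.7 = 65.68 MPa.
For a solid circular section σ = 32M/(πd³), so d³ = 32M/(π σ_allow) = 32×2150000/(π×65.68) = 333500 mm³.
d = 69.34 mm.

d = 69.3 mm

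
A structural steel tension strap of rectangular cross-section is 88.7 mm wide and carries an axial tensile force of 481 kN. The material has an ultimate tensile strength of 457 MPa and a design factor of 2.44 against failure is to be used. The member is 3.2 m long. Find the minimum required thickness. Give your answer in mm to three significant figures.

σ_allow = 457/2.44 = 187.3 MPa.
Required area A = F/σ_allow = 481000/187.3 = 2568 mm².
t = A/w = 2568/88.7 = 28.95 mm.

t = 29.0 mm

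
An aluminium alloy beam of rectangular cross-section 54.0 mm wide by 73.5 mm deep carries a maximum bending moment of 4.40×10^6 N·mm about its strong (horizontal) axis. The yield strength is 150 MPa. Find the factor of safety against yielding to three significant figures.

Section modulus S = bh²/6 = 54.0×73.5²/6 = 48620 mm³.
σ = M/S = 4400000/48620 = 90.50 MPa.
n = 150/90.50 = 1.658.

n = 1.66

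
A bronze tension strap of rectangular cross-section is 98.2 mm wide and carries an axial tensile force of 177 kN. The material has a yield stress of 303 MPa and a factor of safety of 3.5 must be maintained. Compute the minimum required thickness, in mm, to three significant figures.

t = 20.8 mm

σ_allow = 303/3.5 = 86.57 MPa.
Required area A = F/σ_allow = 177000/86.57 = 2045 mm².
t = A/w = 2045/98.2 = 20.82 mm.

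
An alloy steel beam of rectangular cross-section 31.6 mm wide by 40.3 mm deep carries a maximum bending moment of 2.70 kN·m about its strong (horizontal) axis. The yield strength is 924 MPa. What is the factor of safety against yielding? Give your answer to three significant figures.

n = 2.93

Section modulus S = bh²/6 = 31.6×40.3²/6 = 8554 mm³.
σ = M/S = 2700000/8554 = 315.7 MPa.
n = 924/315.7 = 2.927.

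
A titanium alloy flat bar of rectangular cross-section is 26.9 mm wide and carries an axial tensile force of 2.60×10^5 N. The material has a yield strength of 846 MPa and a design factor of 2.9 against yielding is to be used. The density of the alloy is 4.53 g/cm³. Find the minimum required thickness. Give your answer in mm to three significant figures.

t = 33.1 mm

σ_allow = 846/2.9 = 291.7 MPa.
Required area A = F/σ_allow = 260000/291.7 = 891.3 mm².
t = A/w = 891.3/26.9 = 33.13 mm.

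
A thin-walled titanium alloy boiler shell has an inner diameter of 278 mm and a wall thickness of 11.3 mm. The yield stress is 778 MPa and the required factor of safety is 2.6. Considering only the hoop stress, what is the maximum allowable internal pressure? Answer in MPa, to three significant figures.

σ_allow = 778/2.6 = 299.2 MPa.
σ_h = pD/(2t) → p_allow = 2σ_allow t/D = 2×299.2×11.3/278 = 24.33 MPa.

p_allow = 24.3 MPa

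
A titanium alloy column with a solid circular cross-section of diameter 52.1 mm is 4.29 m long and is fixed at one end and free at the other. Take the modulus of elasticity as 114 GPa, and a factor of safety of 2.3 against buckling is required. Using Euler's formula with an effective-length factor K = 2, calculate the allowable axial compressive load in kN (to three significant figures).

I = πd⁴/64 = π×52.1⁴/64 = 361700 mm⁴.
Effective length L_e = KL = 2×4.29 m = 8580 mm.
Euler critical load P_cr = π²EI/L_e² = π²×114000×361700/8580² = 5528 N.
P_allow = P_cr/n = 5528/2.3 = 2403 N.

P_allow = 2.40 kN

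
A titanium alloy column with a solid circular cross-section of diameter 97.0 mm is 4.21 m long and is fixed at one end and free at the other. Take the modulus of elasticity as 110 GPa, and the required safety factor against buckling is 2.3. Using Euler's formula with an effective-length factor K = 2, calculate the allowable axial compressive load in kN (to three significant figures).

P_allow = 28.9 kN

I = πd⁴/64 = π×97.0⁴/64 = 4.346×10^6 mm⁴.
Effective length L_e = KL = 2×4.21 m = 8420 mm.
Euler critical load P_cr = π²EI/L_e² = π²×110000×4.346×10^6/8420² = 66550 N.
P_allow = P_cr/n = 66550/2.3 = 28930 N.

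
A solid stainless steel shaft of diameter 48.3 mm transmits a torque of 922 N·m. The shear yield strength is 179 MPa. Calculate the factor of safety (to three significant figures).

n = 4.30

τ = 16T/(πd³) = 16×922000/(π×48.3³) = 41.67 MPa.
n = τ_limit/τ = 179/41.67 = 4.295.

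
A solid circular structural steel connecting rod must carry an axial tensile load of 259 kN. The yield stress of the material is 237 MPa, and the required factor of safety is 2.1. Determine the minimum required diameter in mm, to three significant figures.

d = 54.1 mm

Allowable stress σ_allow = 237/2.1 = 112.9 MPa.
Required area A = F/σ_allow = 259000/112.9 = 2295 mm².
A = πd²/4 → d = √(4A/π) = 54.06 mm.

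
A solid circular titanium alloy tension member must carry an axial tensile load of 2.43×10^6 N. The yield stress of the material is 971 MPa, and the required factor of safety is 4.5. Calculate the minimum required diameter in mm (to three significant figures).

Allowable stress σ_allow = 971/4.5 = 215.8 MPa.
Required area A = F/σ_allow = 2430000/215.8 = 11260 mm².
A = πd²/4 → d = √(4A/π) = 119.7 mm.

d = 120 mm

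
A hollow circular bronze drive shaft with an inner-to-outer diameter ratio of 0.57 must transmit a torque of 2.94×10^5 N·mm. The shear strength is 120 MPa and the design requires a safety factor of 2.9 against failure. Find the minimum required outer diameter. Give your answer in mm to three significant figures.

τ_allow = 120/2.9 = 41.38 MPa.
For a hollow shaft τ = 16T/[πd_o³(1−k⁴)] with k = 0.57, so 1−k⁴ = 0.8944.
d_o³ = 16T/[π τ_allow (1−k⁴)] = 16×294000/(π×41.38×0.8944) = 40460 mm³.
d_o = 34.33 mm.

d_o = 34.3 mm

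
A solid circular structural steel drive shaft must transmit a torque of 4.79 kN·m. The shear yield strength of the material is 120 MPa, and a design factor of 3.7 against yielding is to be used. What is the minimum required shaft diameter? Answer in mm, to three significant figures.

Allowable shear stress τ_allow = 120/3.7 = 32.43 MPa.
For a solid shaft τ = 16T/(πd³), so d³ = 16T/(π τ_allow) = 16×4790000/(π×32.43) = 752200 mm³.
d = (752200)^(1/3) = 90.94 mm.

d = 90.9 mm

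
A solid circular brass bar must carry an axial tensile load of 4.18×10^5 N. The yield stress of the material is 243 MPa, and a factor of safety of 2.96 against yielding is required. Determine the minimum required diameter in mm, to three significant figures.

Allowable stress σ_allow = 243/2.96 = 82.09 MPa.
Required area A = F/σ_allow = 418000/82.09 = 5092 mm².
A = πd²/4 → d = √(4A/π) = 80.52 mm.

d = 80.5 mm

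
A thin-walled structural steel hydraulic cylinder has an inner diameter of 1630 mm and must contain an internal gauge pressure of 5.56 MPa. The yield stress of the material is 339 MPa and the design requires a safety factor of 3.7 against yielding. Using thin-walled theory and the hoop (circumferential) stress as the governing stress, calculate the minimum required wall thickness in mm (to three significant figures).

t = 49.5 mm

σ_allow = 339/3.7 = 91.62 MPa.
Hoop stress σ_h = pD/(2t), so t = pD/(2σ_allow) = 5.56×1630/(2×91.62) = 49.46 mm.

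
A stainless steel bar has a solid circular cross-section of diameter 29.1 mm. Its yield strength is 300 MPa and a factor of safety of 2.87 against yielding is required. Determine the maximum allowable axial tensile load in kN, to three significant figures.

F_allow = 69.5 kN

σ_allow = 300/2.87 = 104.5 MPa.
A = πd²/4 = π×29.1²/4 = 665.1 mm².
F_allow = σ_allow × A = 104.5×665.1 = 69520 N.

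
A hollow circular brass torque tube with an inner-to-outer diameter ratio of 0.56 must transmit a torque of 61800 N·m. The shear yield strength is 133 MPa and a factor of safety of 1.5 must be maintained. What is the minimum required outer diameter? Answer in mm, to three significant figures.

d_o = 158 mm

τ_allow = 133/1.5 = 88.67 MPa.
For a hollow shaft τ = 16T/[πd_o³(1−k⁴)] with k = 0.56, so 1−k⁴ = 0.9017.
d_o³ = 16T/[π τ_allow (1−k⁴)] = 16×6.1800×10^7/(π×88.67×0.9017) = 3.937×10^6 mm³.
d_o = 157.9 mm.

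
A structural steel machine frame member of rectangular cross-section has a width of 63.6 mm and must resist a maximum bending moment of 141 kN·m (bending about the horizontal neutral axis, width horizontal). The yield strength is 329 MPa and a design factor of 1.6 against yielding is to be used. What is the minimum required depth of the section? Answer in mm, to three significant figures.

σ_allow = 329/1.6 = 205.6 MPa.
For a rectangular section σ = 6M/(bh²), so h² = 6M/(b σ_allow) = 6×1.4100×10^8/(63.6×205.6) = 64690 mm².
h = 254.3 mm.

h = 254 mm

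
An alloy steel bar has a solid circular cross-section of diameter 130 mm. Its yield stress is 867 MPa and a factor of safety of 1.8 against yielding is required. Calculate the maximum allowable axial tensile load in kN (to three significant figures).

σ_allow = 867/1.8 = 481.7 MPa.
A = πd²/4 = π×130²/4 = 13270 mm².
F_allow = σ_allow × A = 481.7×13270 = 6.393×10^6 N.

F_allow = 6390 kN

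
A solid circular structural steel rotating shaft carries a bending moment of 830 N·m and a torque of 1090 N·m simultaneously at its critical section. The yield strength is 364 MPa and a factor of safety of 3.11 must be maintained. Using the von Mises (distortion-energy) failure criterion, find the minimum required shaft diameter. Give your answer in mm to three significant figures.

σ_allow = σ_y/n = 364/3.11 = 117.0 MPa.
For a solid shaft σ_b = 32M/(πd³) and τ = 16T/(πd³), so the von Mises stress is σ' = (16/πd³)·√(4M²+3T²).
√(4M²+3T²) = √(4×(830000)² + 3×(1.090×10^6)²) = 2.514×10^6 N·mm.
d³ = 16×2.514×10^6/(π×117.0) = 109400 mm³.
d = 47.83 mm.

d = 47.8 mm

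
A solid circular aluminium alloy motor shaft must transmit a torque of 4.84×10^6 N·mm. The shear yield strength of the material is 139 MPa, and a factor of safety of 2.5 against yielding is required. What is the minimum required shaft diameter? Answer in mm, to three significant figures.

d = 76.3 mm

Allowable shear stress τ_allow = 139/2.5 = 55.60 MPa.
For a solid shaft τ = 16T/(πd³), so d³ = 16T/(π τ_allow) = 16×4840000/(π×55.60) = 443300 mm³.
d = (443300)^(1/3) = 76.25 mm.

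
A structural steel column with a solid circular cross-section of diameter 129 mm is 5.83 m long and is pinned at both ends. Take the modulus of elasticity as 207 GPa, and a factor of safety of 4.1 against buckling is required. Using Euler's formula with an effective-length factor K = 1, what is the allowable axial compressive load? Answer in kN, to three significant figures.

P_allow = 199 kN

I = πd⁴/64 = π×129⁴/64 = 1.359×10^7 mm⁴.
Effective length L_e = KL = 1×5.83 m = 5830 mm.
Euler critical load P_cr = π²EI/L_e² = π²×207000×1.359×10^7/5830² = 817100 N.
P_allow = P_cr/n = 817100/4.1 = 199300 N.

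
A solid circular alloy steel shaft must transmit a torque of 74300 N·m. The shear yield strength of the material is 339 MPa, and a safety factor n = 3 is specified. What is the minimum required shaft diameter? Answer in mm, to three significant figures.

Allowable shear stress τ_allow = 339/3 = 113.0 MPa.
For a solid shaft τ = 16T/(πd³), so d³ = 16T/(π τ_allow) = 16×7.4300×10^7/(π×113.0) = 3.349×10^6 mm³.
d = (3.349×10^6)^(1/3) = 149.6 mm.

d = 150 mm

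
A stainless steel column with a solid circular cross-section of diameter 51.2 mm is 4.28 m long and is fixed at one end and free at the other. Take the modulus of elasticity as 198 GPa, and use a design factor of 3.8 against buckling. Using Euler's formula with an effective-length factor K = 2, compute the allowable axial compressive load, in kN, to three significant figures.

I = πd⁴/64 = π×51.2⁴/64 = 337300 mm⁴.
Effective length L_e = KL = 2×4.28 m = 8560 mm.
Euler critical load P_cr = π²EI/L_e² = π²×198000×337300/8560² = 8996 N.
P_allow = P_cr/n = 8996/3.8 = 2367 N.

P_allow = 2.37 kN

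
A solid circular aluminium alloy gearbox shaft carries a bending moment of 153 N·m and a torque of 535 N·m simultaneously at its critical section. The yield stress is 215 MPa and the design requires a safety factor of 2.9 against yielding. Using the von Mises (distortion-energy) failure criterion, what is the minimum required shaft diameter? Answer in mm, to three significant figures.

d = 40.6 mm

σ_allow = σ_y/n = 215/2.9 = 74.14 MPa.
For a solid shaft σ_b = 32M/(πd³) and τ = 16T/(πd³), so the von Mises stress is σ' = (16/πd³)·√(4M²+3T²).
√(4M²+3T²) = √(4×(153000)² + 3×(535000)²) = 975900 N·mm.
d³ = 16×975900/(π×74.14) = 67040 mm³.
d = 40.62 mm.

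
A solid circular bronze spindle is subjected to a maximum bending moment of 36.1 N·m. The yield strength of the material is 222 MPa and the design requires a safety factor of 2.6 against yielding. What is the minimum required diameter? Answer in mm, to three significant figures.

d = 16.3 mm

σ_allow = 222/2.6 = 85.38 MPa.
For a solid circular section σ = 32M/(πd³), so d³ = 32M/(π σ_allow) = 32×36100/(π×85.38) = 4307 mm³.
d = 16.27 mm.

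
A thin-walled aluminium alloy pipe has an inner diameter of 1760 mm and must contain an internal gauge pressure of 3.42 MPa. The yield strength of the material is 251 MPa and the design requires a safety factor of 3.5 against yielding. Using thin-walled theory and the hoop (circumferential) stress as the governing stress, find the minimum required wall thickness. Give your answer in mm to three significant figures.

σ_allow = 251/3.5 = 71.71 MPa.
Hoop stress σ_h = pD/(2t), so t = pD/(2σ_allow) = 3.42×1760/(2×71.71) = 41.97 mm.

t = 42.0 mm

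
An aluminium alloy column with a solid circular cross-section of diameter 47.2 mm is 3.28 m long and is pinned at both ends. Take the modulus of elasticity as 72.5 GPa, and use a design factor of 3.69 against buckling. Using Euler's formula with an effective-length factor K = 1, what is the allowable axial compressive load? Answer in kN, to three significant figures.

I = πd⁴/64 = π×47.2⁴/64 = 243600 mm⁴.
Effective length L_e = KL = 1×3.28 m = 3280 mm.
Euler critical load P_cr = π²EI/L_e² = π²×72500×243600/3280² = 16200 N.
P_allow = P_cr/n = 16200/3.69 = 4391 N.

P_allow = 4.39 kN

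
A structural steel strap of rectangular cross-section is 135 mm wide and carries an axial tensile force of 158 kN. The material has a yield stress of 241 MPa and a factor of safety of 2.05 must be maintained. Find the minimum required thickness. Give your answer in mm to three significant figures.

t = 9.96 mm

σ_allow = 241/2.05 = 117.6 MPa.
Required area A = F/σ_allow = 158000/117.6 = 1344 mm².
t = A/w = 1344/135 = 9.955 mm.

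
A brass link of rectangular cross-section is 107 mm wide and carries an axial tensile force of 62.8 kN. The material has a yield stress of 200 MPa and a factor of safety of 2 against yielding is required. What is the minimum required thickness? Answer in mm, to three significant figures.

σ_allow = 200/2 = 100.0 MPa.
Required area A = F/σ_allow = 62800/100.0 = 628.0 mm².
t = A/w = 628.0/107 = 5.869 mm.

t = 5.87 mm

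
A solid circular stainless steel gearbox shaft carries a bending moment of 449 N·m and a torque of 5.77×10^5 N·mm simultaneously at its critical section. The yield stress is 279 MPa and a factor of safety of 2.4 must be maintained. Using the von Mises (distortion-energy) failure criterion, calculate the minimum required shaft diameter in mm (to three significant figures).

d = 38.9 mm

σ_allow = σ_y/n = 279/2.4 = 116.2 MPa.
For a solid shaft σ_b = 32M/(πd³) and τ = 16T/(πd³), so the von Mises stress is σ' = (16/πd³)·√(4M²+3T²).
√(4M²+3T²) = √(4×(449000)² + 3×(577000)²) = 1.344×10^6 N·mm.
d³ = 16×1.344×10^6/(π×116.2) = 58860 mm³.
d = 38.90 mm.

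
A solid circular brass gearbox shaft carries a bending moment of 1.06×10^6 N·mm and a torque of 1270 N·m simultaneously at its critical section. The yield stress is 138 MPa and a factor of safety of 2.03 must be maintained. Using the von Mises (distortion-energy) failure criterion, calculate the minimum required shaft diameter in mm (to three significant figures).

σ_allow = σ_y/n = 138/2.03 = 67.98 MPa.
For a solid shaft σ_b = 32M/(πd³) and τ = 16T/(πd³), so the von Mises stress is σ' = (16/πd³)·√(4M²+3T²).
√(4M²+3T²) = √(4×(1.060×10^6)² + 3×(1.270×10^6)²) = 3.055×10^6 N·mm.
d³ = 16×3.055×10^6/(π×67.98) = 228900 mm³.
d = 61.17 mm.

d = 61.2 mm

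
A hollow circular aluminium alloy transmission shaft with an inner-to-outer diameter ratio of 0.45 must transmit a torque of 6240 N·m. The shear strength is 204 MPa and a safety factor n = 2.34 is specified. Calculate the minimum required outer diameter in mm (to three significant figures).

τ_allow = 204/2.34 = 87.18 MPa.
For a hollow shaft τ = 16T/[πd_o³(1−k⁴)] with k = 0.45, so 1−k⁴ = 0.9590.
d_o³ = 16T/[π τ_allow (1−k⁴)] = 16×6240000/(π×87.18×0.9590) = 380100 mm³.
d_o = 72.44 mm.

d_o = 72.4 mm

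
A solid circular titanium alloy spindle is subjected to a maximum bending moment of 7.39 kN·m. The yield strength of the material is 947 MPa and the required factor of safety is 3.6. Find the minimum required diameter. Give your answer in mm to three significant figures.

σ_allow = 947/3.6 = 263.1 MPa.
For a solid circular section σ = 32M/(πd³), so d³ = 32M/(π σ_allow) = 32×7390000/(π×263.1) = 286200 mm³.
d = 65.90 mm.

d = 65.9 mm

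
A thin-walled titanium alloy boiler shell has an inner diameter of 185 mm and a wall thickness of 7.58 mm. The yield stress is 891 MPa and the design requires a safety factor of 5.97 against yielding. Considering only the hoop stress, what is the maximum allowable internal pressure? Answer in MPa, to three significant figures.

σ_allow = 891/5.97 = 149.2 MPa.
σ_h = pD/(2t) → p_allow = 2σ_allow t/D = 2×149.2×7.58/185 = 12.23 MPa.

p_allow = 12.2 MPa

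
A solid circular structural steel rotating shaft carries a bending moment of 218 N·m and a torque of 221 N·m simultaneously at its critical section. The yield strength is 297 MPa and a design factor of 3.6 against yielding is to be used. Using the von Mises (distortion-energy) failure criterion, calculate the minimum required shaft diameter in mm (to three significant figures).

σ_allow = σ_y/n = 297/3.6 = 82.50 MPa.
For a solid shaft σ_b = 32M/(πd³) and τ = 16T/(πd³), so the von Mises stress is σ' = (16/πd³)·√(4M²+3T²).
√(4M²+3T²) = √(4×(218000)² + 3×(221000)²) = 580200 N·mm.
d³ = 16×580200/(π×82.50) = 35820 mm³.
d = 32.96 mm.

d = 33.0 mm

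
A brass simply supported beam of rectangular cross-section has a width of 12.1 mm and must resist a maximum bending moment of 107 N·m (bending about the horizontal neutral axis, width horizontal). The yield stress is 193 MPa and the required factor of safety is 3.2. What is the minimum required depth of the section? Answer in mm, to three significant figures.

σ_allow = 193/3.2 = 60.31 MPa.
For a rectangular section σ = 6M/(bh²), so h² = 6M/(b σ_allow) = 6×107000/(12.1×60.31) = 879.7 mm².
h = 29.66 mm.

h = 29.7 mm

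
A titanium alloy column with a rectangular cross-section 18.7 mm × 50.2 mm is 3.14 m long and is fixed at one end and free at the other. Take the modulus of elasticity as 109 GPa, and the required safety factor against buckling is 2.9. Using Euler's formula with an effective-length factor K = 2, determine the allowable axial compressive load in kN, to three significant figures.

Buckling occurs about the weak axis: I_min = h·b³/12 = 50.2×18.7³/12 = 27360 mm⁴ (b = 18.7 mm is the smaller dimension).
Effective length L_e = KL = 2×3.14 m = 6280 mm.
Euler critical load P_cr = π²EI/L_e² = π²×109000×27360/6280² = 746.2 N.
P_allow = P_cr/n = 746.2/2.9 = 257.3 N.

P_allow = 0.257 kN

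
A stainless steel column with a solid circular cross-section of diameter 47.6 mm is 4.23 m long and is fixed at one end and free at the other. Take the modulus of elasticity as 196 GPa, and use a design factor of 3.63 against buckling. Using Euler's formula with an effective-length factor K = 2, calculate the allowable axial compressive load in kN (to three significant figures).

P_allow = 1.88 kN

I = πd⁴/64 = π×47.6⁴/64 = 252000 mm⁴.
Effective length L_e = KL = 2×4.23 m = 8460 mm.
Euler critical load P_cr = π²EI/L_e² = π²×196000×252000/8460² = 6811 N.
P_allow = P_cr/n = 6811/3.63 = 1876 N.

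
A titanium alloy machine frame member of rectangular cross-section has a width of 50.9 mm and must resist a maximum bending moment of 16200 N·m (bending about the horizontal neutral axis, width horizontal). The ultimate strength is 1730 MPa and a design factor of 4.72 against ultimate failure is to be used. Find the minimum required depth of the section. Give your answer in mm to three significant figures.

σ_allow = 1730/4.72 = 366.5 MPa.
For a rectangular section σ = 6M/(bh²), so h² = 6M/(b σ_allow) = 6×1.6200×10^7/(50.9×366.5) = 5210 mm².
h = 72.18 mm.

h = 72.2 mm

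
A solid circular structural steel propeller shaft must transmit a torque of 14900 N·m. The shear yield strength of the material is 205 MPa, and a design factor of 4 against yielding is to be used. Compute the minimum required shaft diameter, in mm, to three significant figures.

d = 114 mm

Allowable shear stress τ_allow = 205/4 = 51.25 MPa.
For a solid shaft τ = 16T/(πd³), so d³ = 16T/(π τ_allow) = 16×1.4900×10^7/(π×51.25) = 1.481×10^6 mm³.
d = (1.481×10^6)^(1/3) = 114.0 mm.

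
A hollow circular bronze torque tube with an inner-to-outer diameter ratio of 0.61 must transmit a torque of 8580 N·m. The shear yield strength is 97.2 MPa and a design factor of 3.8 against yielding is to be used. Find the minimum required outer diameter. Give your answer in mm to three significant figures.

d_o = 126 mm

τ_allow = 97.2/3.8 = 25.58 MPa.
For a hollow shaft τ = 16T/[πd_o³(1−k⁴)] with k = 0.61, so 1−k⁴ = 0.8615.
d_o³ = 16T/[π τ_allow (1−k⁴)] = 16×8580000/(π×25.58×0.8615) = 1.983×10^6 mm³.
d_o = 125.6 mm.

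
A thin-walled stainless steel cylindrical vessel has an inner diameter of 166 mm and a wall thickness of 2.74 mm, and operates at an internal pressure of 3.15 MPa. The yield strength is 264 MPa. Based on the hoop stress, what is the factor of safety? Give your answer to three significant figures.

n = 2.77

σ_h = pD/(2t) = 3.15×166/(2×2.74) = 95.42 MPa.
n = 264/95.42 = 2.767.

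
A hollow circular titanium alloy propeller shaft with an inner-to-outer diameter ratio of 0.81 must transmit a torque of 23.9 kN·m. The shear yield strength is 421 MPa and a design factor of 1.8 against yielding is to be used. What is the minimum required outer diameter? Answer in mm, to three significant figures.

τ_allow = 421/1.8 = 233.9 MPa.
For a hollow shaft τ = 16T/[πd_o³(1−k⁴)] with k = 0.81, so 1−k⁴ = 0.5695.
d_o³ = 16T/[π τ_allow (1−k⁴)] = 16×2.3900×10^7/(π×233.9×0.5695) = 913800 mm³.
d_o = 97.04 mm.

d_o = 97.0 mm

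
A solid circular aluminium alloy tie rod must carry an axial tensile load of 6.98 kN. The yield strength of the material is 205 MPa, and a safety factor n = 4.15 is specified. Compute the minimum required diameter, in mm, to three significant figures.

d = 13.4 mm

Allowable stress σ_allow = 205/4.15 = 49.40 MPa.
Required area A = F/σ_allow = 6980.0/49.40 = 141.3 mm².
A = πd²/4 → d = √(4A/π) = 13.41 mm.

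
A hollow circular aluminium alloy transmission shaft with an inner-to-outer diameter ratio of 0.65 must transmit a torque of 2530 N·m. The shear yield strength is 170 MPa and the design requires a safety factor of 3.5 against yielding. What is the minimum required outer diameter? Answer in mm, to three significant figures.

τ_allow = 170/3.5 = 48.57 MPa.
For a hollow shaft τ = 16T/[πd_o³(1−k⁴)] with k = 0.65, so 1−k⁴ = 0.8215.
d_o³ = 16T/[π τ_allow (1−k⁴)] = 16×2530000/(π×48.57×0.8215) = 322900 mm³.
d_o = 68.61 mm.

d_o = 68.6 mm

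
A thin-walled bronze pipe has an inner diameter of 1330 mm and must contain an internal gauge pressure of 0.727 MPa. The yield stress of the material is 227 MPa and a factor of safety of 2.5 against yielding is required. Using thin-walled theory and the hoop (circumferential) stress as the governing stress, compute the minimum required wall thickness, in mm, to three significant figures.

σ_allow = 227/2.5 = 90.80 MPa.
Hoop stress σ_h = pD/(2t), so t = pD/(2σ_allow) = 0.727×1330/(2×90.80) = 5.324 mm.

t = 5.32 mm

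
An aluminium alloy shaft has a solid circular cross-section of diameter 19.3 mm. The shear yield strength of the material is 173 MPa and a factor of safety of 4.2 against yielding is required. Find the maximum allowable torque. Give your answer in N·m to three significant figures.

T_allow = 58.1 N·m

τ_allow = 173/4.2 = 41.19 MPa.
For a solid shaft T_allow = τ_allow·πd³/16; πd³/16 = π×19.3³/16 = 1412 mm³.
T_allow = 41.19×1412 = 58140 N·mm = 58.14 N·m.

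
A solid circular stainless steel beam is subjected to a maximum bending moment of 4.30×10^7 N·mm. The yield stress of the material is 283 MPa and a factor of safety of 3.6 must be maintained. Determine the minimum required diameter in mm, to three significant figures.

d = 177 mm

σ_allow = 283/3.6 = 78.61 MPa.
For a solid circular section σ = 32M/(πd³), so d³ = 32M/(π σ_allow) = 32×4.3000×10^7/(π×78.61) = 5.572×10^6 mm³.
d = 177.3 mm.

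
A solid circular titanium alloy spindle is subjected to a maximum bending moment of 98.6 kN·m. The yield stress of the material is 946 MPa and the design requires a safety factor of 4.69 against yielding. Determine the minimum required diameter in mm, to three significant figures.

d = 171 mm

σ_allow = 946/4.69 = 201.7 MPa.
For a solid circular section σ = 32M/(πd³), so d³ = 32M/(π σ_allow) = 32×9.8600×10^7/(π×201.7) = 4.979×10^6 mm³.
d = 170.8 mm.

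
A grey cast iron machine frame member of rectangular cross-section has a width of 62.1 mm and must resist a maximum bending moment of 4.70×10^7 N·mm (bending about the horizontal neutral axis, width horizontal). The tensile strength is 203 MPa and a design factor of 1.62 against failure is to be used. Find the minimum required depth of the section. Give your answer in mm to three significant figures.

h = 190 mm

σ_allow = 203/1.62 = 125.3 MPa.
For a rectangular section σ = 6M/(bh²), so h² = 6M/(b σ_allow) = 6×4.7000×10^7/(62.1×125.3) = 36240 mm².
h = 190.4 mm.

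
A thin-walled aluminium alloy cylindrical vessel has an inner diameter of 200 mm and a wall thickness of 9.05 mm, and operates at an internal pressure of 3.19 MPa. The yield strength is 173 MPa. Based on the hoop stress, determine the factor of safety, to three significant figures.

σ_h = pD/(2t) = 3.19×200/(2×9.05) = 35.25 MPa.
n = 173/35.25 = 4.908.

n = 4.91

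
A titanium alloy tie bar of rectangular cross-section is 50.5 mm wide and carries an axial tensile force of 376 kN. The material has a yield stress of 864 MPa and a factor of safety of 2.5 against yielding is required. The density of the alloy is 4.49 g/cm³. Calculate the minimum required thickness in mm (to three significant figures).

σ_allow = 864/2.5 = 345.6 MPa.
Required area A = F/σ_allow = 376000/345.6 = 1088 mm².
t = A/w = 1088/50.5 = 21.54 mm.

t = 21.5 mm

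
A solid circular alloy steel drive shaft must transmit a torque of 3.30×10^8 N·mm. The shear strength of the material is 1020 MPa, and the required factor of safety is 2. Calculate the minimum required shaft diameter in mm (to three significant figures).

d = 149 mm

Allowable shear stress τ_allow = 1020/2 = 510.0 MPa.
For a solid shaft τ = 16T/(πd³), so d³ = 16T/(π τ_allow) = 16×3.3000×10^8/(π×510.0) = 3.295×10^6 mm³.
d = (3.295×10^6)^(1/3) = 148.8 mm.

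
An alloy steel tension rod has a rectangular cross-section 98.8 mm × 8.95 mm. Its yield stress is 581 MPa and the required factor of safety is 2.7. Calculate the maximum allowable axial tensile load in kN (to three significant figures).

σ_allow = 581/2.7 = 215.2 MPa.
A = 98.8×8.95 = 884.3 mm².
F_allow = σ_allow × A = 215.2×884.3 = 190300 N.

F_allow = 190 kN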